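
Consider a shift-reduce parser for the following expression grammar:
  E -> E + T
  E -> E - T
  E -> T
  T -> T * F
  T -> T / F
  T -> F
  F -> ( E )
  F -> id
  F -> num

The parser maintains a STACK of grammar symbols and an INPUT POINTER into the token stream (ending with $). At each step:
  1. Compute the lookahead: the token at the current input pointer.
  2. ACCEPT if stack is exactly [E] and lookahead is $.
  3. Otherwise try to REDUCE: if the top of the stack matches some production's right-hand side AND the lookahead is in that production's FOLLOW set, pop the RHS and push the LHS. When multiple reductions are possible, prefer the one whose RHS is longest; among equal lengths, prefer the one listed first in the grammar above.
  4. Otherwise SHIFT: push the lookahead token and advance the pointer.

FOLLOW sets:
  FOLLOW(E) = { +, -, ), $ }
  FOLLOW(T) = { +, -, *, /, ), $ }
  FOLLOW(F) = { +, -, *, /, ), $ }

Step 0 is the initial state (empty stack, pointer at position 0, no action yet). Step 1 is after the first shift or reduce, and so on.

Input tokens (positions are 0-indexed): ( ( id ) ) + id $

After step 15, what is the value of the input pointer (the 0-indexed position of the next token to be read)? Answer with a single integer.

Step 1: shift (. Stack=[(] ptr=1 lookahead=( remaining=[( id ) ) + id $]
Step 2: shift (. Stack=[( (] ptr=2 lookahead=id remaining=[id ) ) + id $]
Step 3: shift id. Stack=[( ( id] ptr=3 lookahead=) remaining=[) ) + id $]
Step 4: reduce F->id. Stack=[( ( F] ptr=3 lookahead=) remaining=[) ) + id $]
Step 5: reduce T->F. Stack=[( ( T] ptr=3 lookahead=) remaining=[) ) + id $]
Step 6: reduce E->T. Stack=[( ( E] ptr=3 lookahead=) remaining=[) ) + id $]
Step 7: shift ). Stack=[( ( E )] ptr=4 lookahead=) remaining=[) + id $]
Step 8: reduce F->( E ). Stack=[( F] ptr=4 lookahead=) remaining=[) + id $]
Step 9: reduce T->F. Stack=[( T] ptr=4 lookahead=) remaining=[) + id $]
Step 10: reduce E->T. Stack=[( E] ptr=4 lookahead=) remaining=[) + id $]
Step 11: shift ). Stack=[( E )] ptr=5 lookahead=+ remaining=[+ id $]
Step 12: reduce F->( E ). Stack=[F] ptr=5 lookahead=+ remaining=[+ id $]
Step 13: reduce T->F. Stack=[T] ptr=5 lookahead=+ remaining=[+ id $]
Step 14: reduce E->T. Stack=[E] ptr=5 lookahead=+ remaining=[+ id $]
Step 15: shift +. Stack=[E +] ptr=6 lookahead=id remaining=[id $]

Answer: 6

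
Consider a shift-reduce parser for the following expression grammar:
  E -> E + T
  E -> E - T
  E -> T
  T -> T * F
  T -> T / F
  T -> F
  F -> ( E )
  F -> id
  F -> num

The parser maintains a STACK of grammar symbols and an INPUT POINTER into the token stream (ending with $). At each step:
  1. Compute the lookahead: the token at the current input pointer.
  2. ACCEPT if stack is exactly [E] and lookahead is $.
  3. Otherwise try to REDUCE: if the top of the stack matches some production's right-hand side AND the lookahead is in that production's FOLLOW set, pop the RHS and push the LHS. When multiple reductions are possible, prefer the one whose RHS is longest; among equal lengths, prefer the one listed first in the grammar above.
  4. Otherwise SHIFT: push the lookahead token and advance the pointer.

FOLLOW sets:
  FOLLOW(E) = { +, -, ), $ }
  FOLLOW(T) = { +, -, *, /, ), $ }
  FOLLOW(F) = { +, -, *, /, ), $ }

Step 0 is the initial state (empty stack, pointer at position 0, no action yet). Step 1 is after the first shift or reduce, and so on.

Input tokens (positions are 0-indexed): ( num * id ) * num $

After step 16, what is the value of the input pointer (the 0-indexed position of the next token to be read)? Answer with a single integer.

Step 1: shift (. Stack=[(] ptr=1 lookahead=num remaining=[num * id ) * num $]
Step 2: shift num. Stack=[( num] ptr=2 lookahead=* remaining=[* id ) * num $]
Step 3: reduce F->num. Stack=[( F] ptr=2 lookahead=* remaining=[* id ) * num $]
Step 4: reduce T->F. Stack=[( T] ptr=2 lookahead=* remaining=[* id ) * num $]
Step 5: shift *. Stack=[( T *] ptr=3 lookahead=id remaining=[id ) * num $]
Step 6: shift id. Stack=[( T * id] ptr=4 lookahead=) remaining=[) * num $]
Step 7: reduce F->id. Stack=[( T * F] ptr=4 lookahead=) remaining=[) * num $]
Step 8: reduce T->T * F. Stack=[( T] ptr=4 lookahead=) remaining=[) * num $]
Step 9: reduce E->T. Stack=[( E] ptr=4 lookahead=) remaining=[) * num $]
Step 10: shift ). Stack=[( E )] ptr=5 lookahead=* remaining=[* num $]
Step 11: reduce F->( E ). Stack=[F] ptr=5 lookahead=* remaining=[* num $]
Step 12: reduce T->F. Stack=[T] ptr=5 lookahead=* remaining=[* num $]
Step 13: shift *. Stack=[T *] ptr=6 lookahead=num remaining=[num $]
Step 14: shift num. Stack=[T * num] ptr=7 lookahead=$ remaining=[$]
Step 15: reduce F->num. Stack=[T * F] ptr=7 lookahead=$ remaining=[$]
Step 16: reduce T->T * F. Stack=[T] ptr=7 lookahead=$ remaining=[$]

Answer: 7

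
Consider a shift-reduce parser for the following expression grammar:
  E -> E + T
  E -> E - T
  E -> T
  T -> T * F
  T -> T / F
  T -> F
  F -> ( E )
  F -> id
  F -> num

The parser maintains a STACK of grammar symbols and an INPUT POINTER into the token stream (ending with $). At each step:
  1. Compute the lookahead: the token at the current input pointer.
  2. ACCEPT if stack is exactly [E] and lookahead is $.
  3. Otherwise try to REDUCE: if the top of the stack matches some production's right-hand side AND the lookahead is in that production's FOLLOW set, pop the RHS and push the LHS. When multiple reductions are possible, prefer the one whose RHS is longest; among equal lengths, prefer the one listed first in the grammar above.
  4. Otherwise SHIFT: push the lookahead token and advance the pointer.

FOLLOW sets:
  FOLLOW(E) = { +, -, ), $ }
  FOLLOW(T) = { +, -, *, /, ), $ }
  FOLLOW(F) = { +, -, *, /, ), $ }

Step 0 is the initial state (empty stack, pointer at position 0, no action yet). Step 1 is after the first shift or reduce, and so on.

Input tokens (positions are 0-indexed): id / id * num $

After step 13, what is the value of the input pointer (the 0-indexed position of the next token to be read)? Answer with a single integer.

Step 1: shift id. Stack=[id] ptr=1 lookahead=/ remaining=[/ id * num $]
Step 2: reduce F->id. Stack=[F] ptr=1 lookahead=/ remaining=[/ id * num $]
Step 3: reduce T->F. Stack=[T] ptr=1 lookahead=/ remaining=[/ id * num $]
Step 4: shift /. Stack=[T /] ptr=2 lookahead=id remaining=[id * num $]
Step 5: shift id. Stack=[T / id] ptr=3 lookahead=* remaining=[* num $]
Step 6: reduce F->id. Stack=[T / F] ptr=3 lookahead=* remaining=[* num $]
Step 7: reduce T->T / F. Stack=[T] ptr=3 lookahead=* remaining=[* num $]
Step 8: shift *. Stack=[T *] ptr=4 lookahead=num remaining=[num $]
Step 9: shift num. Stack=[T * num] ptr=5 lookahead=$ remaining=[$]
Step 10: reduce F->num. Stack=[T * F] ptr=5 lookahead=$ remaining=[$]
Step 11: reduce T->T * F. Stack=[T] ptr=5 lookahead=$ remaining=[$]
Step 12: reduce E->T. Stack=[E] ptr=5 lookahead=$ remaining=[$]
Step 13: accept. Stack=[E] ptr=5 lookahead=$ remaining=[$]

Answer: 5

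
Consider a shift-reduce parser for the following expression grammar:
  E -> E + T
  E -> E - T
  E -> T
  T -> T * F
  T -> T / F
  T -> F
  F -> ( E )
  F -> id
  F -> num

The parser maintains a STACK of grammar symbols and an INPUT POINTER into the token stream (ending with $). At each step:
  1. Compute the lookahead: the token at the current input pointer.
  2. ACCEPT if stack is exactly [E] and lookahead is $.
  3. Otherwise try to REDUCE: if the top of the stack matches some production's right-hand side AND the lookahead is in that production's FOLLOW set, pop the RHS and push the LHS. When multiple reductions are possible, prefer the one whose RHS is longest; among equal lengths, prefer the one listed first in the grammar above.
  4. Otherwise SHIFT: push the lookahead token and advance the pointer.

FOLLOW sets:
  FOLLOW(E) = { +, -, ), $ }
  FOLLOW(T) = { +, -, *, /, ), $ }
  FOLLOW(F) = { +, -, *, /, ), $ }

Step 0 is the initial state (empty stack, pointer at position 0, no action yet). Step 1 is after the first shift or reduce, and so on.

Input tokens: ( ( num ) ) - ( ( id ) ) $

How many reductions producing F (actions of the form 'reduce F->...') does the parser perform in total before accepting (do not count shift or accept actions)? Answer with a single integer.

Answer: 6

Derivation:
Step 1: shift (. Stack=[(] ptr=1 lookahead=( remaining=[( num ) ) - ( ( id ) ) $]
Step 2: shift (. Stack=[( (] ptr=2 lookahead=num remaining=[num ) ) - ( ( id ) ) $]
Step 3: shift num. Stack=[( ( num] ptr=3 lookahead=) remaining=[) ) - ( ( id ) ) $]
Step 4: reduce F->num. Stack=[( ( F] ptr=3 lookahead=) remaining=[) ) - ( ( id ) ) $]
Step 5: reduce T->F. Stack=[( ( T] ptr=3 lookahead=) remaining=[) ) - ( ( id ) ) $]
Step 6: reduce E->T. Stack=[( ( E] ptr=3 lookahead=) remaining=[) ) - ( ( id ) ) $]
Step 7: shift ). Stack=[( ( E )] ptr=4 lookahead=) remaining=[) - ( ( id ) ) $]
Step 8: reduce F->( E ). Stack=[( F] ptr=4 lookahead=) remaining=[) - ( ( id ) ) $]
Step 9: reduce T->F. Stack=[( T] ptr=4 lookahead=) remaining=[) - ( ( id ) ) $]
Step 10: reduce E->T. Stack=[( E] ptr=4 lookahead=) remaining=[) - ( ( id ) ) $]
Step 11: shift ). Stack=[( E )] ptr=5 lookahead=- remaining=[- ( ( id ) ) $]
Step 12: reduce F->( E ). Stack=[F] ptr=5 lookahead=- remaining=[- ( ( id ) ) $]
Step 13: reduce T->F. Stack=[T] ptr=5 lookahead=- remaining=[- ( ( id ) ) $]
Step 14: reduce E->T. Stack=[E] ptr=5 lookahead=- remaining=[- ( ( id ) ) $]
Step 15: shift -. Stack=[E -] ptr=6 lookahead=( remaining=[( ( id ) ) $]
Step 16: shift (. Stack=[E - (] ptr=7 lookahead=( remaining=[( id ) ) $]
Step 17: shift (. Stack=[E - ( (] ptr=8 lookahead=id remaining=[id ) ) $]
Step 18: shift id. Stack=[E - ( ( id] ptr=9 lookahead=) remaining=[) ) $]
Step 19: reduce F->id. Stack=[E - ( ( F] ptr=9 lookahead=) remaining=[) ) $]
Step 20: reduce T->F. Stack=[E - ( ( T] ptr=9 lookahead=) remaining=[) ) $]
Step 21: reduce E->T. Stack=[E - ( ( E] ptr=9 lookahead=) remaining=[) ) $]
Step 22: shift ). Stack=[E - ( ( E )] ptr=10 lookahead=) remaining=[) $]
Step 23: reduce F->( E ). Stack=[E - ( F] ptr=10 lookahead=) remaining=[) $]
Step 24: reduce T->F. Stack=[E - ( T] ptr=10 lookahead=) remaining=[) $]
Step 25: reduce E->T. Stack=[E - ( E] ptr=10 lookahead=) remaining=[) $]
Step 26: shift ). Stack=[E - ( E )] ptr=11 lookahead=$ remaining=[$]
Step 27: reduce F->( E ). Stack=[E - F] ptr=11 lookahead=$ remaining=[$]
Step 28: reduce T->F. Stack=[E - T] ptr=11 lookahead=$ remaining=[$]
Step 29: reduce E->E - T. Stack=[E] ptr=11 lookahead=$ remaining=[$]
Step 30: accept. Stack=[E] ptr=11 lookahead=$ remaining=[$]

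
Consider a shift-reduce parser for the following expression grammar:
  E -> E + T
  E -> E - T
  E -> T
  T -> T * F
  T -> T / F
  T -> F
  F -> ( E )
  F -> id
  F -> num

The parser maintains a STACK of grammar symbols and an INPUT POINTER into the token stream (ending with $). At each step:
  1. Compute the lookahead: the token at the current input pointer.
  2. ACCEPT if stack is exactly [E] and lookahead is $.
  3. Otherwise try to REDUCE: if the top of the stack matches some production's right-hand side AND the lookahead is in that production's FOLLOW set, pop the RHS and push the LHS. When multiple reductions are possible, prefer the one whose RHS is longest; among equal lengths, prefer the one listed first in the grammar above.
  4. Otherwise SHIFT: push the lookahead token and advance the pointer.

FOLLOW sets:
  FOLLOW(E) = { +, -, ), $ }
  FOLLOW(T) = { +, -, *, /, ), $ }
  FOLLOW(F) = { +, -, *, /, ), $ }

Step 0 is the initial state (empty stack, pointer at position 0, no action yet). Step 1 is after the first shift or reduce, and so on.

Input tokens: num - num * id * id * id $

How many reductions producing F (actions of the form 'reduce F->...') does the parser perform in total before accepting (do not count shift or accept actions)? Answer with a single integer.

Answer: 5

Derivation:
Step 1: shift num. Stack=[num] ptr=1 lookahead=- remaining=[- num * id * id * id $]
Step 2: reduce F->num. Stack=[F] ptr=1 lookahead=- remaining=[- num * id * id * id $]
Step 3: reduce T->F. Stack=[T] ptr=1 lookahead=- remaining=[- num * id * id * id $]
Step 4: reduce E->T. Stack=[E] ptr=1 lookahead=- remaining=[- num * id * id * id $]
Step 5: shift -. Stack=[E -] ptr=2 lookahead=num remaining=[num * id * id * id $]
Step 6: shift num. Stack=[E - num] ptr=3 lookahead=* remaining=[* id * id * id $]
Step 7: reduce F->num. Stack=[E - F] ptr=3 lookahead=* remaining=[* id * id * id $]
Step 8: reduce T->F. Stack=[E - T] ptr=3 lookahead=* remaining=[* id * id * id $]
Step 9: shift *. Stack=[E - T *] ptr=4 lookahead=id remaining=[id * id * id $]
Step 10: shift id. Stack=[E - T * id] ptr=5 lookahead=* remaining=[* id * id $]
Step 11: reduce F->id. Stack=[E - T * F] ptr=5 lookahead=* remaining=[* id * id $]
Step 12: reduce T->T * F. Stack=[E - T] ptr=5 lookahead=* remaining=[* id * id $]
Step 13: shift *. Stack=[E - T *] ptr=6 lookahead=id remaining=[id * id $]
Step 14: shift id. Stack=[E - T * id] ptr=7 lookahead=* remaining=[* id $]
Step 15: reduce F->id. Stack=[E - T * F] ptr=7 lookahead=* remaining=[* id $]
Step 16: reduce T->T * F. Stack=[E - T] ptr=7 lookahead=* remaining=[* id $]
Step 17: shift *. Stack=[E - T *] ptr=8 lookahead=id remaining=[id $]
Step 18: shift id. Stack=[E - T * id] ptr=9 lookahead=$ remaining=[$]
Step 19: reduce F->id. Stack=[E - T * F] ptr=9 lookahead=$ remaining=[$]
Step 20: reduce T->T * F. Stack=[E - T] ptr=9 lookahead=$ remaining=[$]
Step 21: reduce E->E - T. Stack=[E] ptr=9 lookahead=$ remaining=[$]
Step 22: accept. Stack=[E] ptr=9 lookahead=$ remaining=[$]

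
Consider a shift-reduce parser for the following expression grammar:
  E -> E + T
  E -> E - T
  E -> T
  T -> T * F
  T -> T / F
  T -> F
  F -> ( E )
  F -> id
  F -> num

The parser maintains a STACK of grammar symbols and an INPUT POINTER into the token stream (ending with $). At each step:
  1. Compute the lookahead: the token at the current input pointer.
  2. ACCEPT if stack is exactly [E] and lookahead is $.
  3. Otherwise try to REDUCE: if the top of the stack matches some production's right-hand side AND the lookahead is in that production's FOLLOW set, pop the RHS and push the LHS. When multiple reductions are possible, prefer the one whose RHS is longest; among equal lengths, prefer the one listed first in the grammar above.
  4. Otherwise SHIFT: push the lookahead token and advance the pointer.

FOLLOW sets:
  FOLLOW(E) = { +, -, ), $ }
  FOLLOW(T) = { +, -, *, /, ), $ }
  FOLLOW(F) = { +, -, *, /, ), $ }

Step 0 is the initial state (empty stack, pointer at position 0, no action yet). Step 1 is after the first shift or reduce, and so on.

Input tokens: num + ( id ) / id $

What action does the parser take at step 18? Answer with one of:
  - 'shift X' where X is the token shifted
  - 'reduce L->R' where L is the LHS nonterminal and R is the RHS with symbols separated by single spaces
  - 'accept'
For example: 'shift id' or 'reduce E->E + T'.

Answer: reduce E->E + T

Derivation:
Step 1: shift num. Stack=[num] ptr=1 lookahead=+ remaining=[+ ( id ) / id $]
Step 2: reduce F->num. Stack=[F] ptr=1 lookahead=+ remaining=[+ ( id ) / id $]
Step 3: reduce T->F. Stack=[T] ptr=1 lookahead=+ remaining=[+ ( id ) / id $]
Step 4: reduce E->T. Stack=[E] ptr=1 lookahead=+ remaining=[+ ( id ) / id $]
Step 5: shift +. Stack=[E +] ptr=2 lookahead=( remaining=[( id ) / id $]
Step 6: shift (. Stack=[E + (] ptr=3 lookahead=id remaining=[id ) / id $]
Step 7: shift id. Stack=[E + ( id] ptr=4 lookahead=) remaining=[) / id $]
Step 8: reduce F->id. Stack=[E + ( F] ptr=4 lookahead=) remaining=[) / id $]
Step 9: reduce T->F. Stack=[E + ( T] ptr=4 lookahead=) remaining=[) / id $]
Step 10: reduce E->T. Stack=[E + ( E] ptr=4 lookahead=) remaining=[) / id $]
Step 11: shift ). Stack=[E + ( E )] ptr=5 lookahead=/ remaining=[/ id $]
Step 12: reduce F->( E ). Stack=[E + F] ptr=5 lookahead=/ remaining=[/ id $]
Step 13: reduce T->F. Stack=[E + T] ptr=5 lookahead=/ remaining=[/ id $]
Step 14: shift /. Stack=[E + T /] ptr=6 lookahead=id remaining=[id $]
Step 15: shift id. Stack=[E + T / id] ptr=7 lookahead=$ remaining=[$]
Step 16: reduce F->id. Stack=[E + T / F] ptr=7 lookahead=$ remaining=[$]
Step 17: reduce T->T / F. Stack=[E + T] ptr=7 lookahead=$ remaining=[$]
Step 18: reduce E->E + T. Stack=[E] ptr=7 lookahead=$ remaining=[$]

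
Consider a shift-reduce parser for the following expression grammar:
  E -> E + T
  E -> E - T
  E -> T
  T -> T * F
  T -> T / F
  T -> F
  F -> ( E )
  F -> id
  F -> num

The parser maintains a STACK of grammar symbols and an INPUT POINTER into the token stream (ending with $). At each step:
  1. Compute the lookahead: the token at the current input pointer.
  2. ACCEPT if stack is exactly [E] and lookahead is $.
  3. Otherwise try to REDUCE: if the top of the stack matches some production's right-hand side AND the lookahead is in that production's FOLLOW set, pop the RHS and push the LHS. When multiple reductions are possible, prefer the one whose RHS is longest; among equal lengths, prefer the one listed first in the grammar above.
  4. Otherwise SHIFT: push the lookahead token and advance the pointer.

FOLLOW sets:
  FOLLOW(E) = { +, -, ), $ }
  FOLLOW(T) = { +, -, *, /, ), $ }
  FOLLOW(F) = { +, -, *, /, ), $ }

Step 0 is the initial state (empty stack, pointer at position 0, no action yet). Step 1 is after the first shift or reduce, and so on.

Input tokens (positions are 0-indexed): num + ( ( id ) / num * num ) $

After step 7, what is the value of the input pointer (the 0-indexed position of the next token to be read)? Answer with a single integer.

Answer: 4

Derivation:
Step 1: shift num. Stack=[num] ptr=1 lookahead=+ remaining=[+ ( ( id ) / num * num ) $]
Step 2: reduce F->num. Stack=[F] ptr=1 lookahead=+ remaining=[+ ( ( id ) / num * num ) $]
Step 3: reduce T->F. Stack=[T] ptr=1 lookahead=+ remaining=[+ ( ( id ) / num * num ) $]
Step 4: reduce E->T. Stack=[E] ptr=1 lookahead=+ remaining=[+ ( ( id ) / num * num ) $]
Step 5: shift +. Stack=[E +] ptr=2 lookahead=( remaining=[( ( id ) / num * num ) $]
Step 6: shift (. Stack=[E + (] ptr=3 lookahead=( remaining=[( id ) / num * num ) $]
Step 7: shift (. Stack=[E + ( (] ptr=4 lookahead=id remaining=[id ) / num * num ) $]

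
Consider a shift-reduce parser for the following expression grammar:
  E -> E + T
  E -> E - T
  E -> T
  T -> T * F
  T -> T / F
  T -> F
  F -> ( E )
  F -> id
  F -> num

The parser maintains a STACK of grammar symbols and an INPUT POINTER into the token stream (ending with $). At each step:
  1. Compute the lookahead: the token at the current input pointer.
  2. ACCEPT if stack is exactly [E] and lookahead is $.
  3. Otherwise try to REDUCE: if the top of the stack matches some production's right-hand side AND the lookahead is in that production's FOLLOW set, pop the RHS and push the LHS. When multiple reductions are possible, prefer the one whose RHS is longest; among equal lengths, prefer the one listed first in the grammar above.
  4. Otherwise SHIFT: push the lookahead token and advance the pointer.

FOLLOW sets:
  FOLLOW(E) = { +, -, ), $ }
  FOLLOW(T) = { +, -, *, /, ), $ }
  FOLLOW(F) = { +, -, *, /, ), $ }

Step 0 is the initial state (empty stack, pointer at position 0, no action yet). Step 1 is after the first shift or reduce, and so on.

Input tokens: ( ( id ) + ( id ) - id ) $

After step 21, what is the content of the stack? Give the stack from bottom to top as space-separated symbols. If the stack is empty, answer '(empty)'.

Step 1: shift (. Stack=[(] ptr=1 lookahead=( remaining=[( id ) + ( id ) - id ) $]
Step 2: shift (. Stack=[( (] ptr=2 lookahead=id remaining=[id ) + ( id ) - id ) $]
Step 3: shift id. Stack=[( ( id] ptr=3 lookahead=) remaining=[) + ( id ) - id ) $]
Step 4: reduce F->id. Stack=[( ( F] ptr=3 lookahead=) remaining=[) + ( id ) - id ) $]
Step 5: reduce T->F. Stack=[( ( T] ptr=3 lookahead=) remaining=[) + ( id ) - id ) $]
Step 6: reduce E->T. Stack=[( ( E] ptr=3 lookahead=) remaining=[) + ( id ) - id ) $]
Step 7: shift ). Stack=[( ( E )] ptr=4 lookahead=+ remaining=[+ ( id ) - id ) $]
Step 8: reduce F->( E ). Stack=[( F] ptr=4 lookahead=+ remaining=[+ ( id ) - id ) $]
Step 9: reduce T->F. Stack=[( T] ptr=4 lookahead=+ remaining=[+ ( id ) - id ) $]
Step 10: reduce E->T. Stack=[( E] ptr=4 lookahead=+ remaining=[+ ( id ) - id ) $]
Step 11: shift +. Stack=[( E +] ptr=5 lookahead=( remaining=[( id ) - id ) $]
Step 12: shift (. Stack=[( E + (] ptr=6 lookahead=id remaining=[id ) - id ) $]
Step 13: shift id. Stack=[( E + ( id] ptr=7 lookahead=) remaining=[) - id ) $]
Step 14: reduce F->id. Stack=[( E + ( F] ptr=7 lookahead=) remaining=[) - id ) $]
Step 15: reduce T->F. Stack=[( E + ( T] ptr=7 lookahead=) remaining=[) - id ) $]
Step 16: reduce E->T. Stack=[( E + ( E] ptr=7 lookahead=) remaining=[) - id ) $]
Step 17: shift ). Stack=[( E + ( E )] ptr=8 lookahead=- remaining=[- id ) $]
Step 18: reduce F->( E ). Stack=[( E + F] ptr=8 lookahead=- remaining=[- id ) $]
Step 19: reduce T->F. Stack=[( E + T] ptr=8 lookahead=- remaining=[- id ) $]
Step 20: reduce E->E + T. Stack=[( E] ptr=8 lookahead=- remaining=[- id ) $]
Step 21: shift -. Stack=[( E -] ptr=9 lookahead=id remaining=[id ) $]

Answer: ( E -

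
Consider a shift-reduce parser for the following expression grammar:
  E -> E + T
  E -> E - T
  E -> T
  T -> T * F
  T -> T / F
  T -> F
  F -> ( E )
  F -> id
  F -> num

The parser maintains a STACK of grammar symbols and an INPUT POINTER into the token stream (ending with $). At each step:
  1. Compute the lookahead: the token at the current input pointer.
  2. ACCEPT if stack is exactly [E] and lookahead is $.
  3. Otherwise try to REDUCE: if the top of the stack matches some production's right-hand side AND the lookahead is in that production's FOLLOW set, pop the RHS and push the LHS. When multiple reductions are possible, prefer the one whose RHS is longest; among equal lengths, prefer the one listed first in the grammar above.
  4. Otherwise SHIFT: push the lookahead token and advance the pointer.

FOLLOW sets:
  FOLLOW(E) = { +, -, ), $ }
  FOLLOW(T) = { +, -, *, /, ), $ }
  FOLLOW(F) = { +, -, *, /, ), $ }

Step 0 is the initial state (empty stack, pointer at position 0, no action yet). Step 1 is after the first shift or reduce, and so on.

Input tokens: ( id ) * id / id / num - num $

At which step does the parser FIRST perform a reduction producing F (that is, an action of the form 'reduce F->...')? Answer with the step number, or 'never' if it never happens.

Step 1: shift (. Stack=[(] ptr=1 lookahead=id remaining=[id ) * id / id / num - num $]
Step 2: shift id. Stack=[( id] ptr=2 lookahead=) remaining=[) * id / id / num - num $]
Step 3: reduce F->id. Stack=[( F] ptr=2 lookahead=) remaining=[) * id / id / num - num $]

Answer: 3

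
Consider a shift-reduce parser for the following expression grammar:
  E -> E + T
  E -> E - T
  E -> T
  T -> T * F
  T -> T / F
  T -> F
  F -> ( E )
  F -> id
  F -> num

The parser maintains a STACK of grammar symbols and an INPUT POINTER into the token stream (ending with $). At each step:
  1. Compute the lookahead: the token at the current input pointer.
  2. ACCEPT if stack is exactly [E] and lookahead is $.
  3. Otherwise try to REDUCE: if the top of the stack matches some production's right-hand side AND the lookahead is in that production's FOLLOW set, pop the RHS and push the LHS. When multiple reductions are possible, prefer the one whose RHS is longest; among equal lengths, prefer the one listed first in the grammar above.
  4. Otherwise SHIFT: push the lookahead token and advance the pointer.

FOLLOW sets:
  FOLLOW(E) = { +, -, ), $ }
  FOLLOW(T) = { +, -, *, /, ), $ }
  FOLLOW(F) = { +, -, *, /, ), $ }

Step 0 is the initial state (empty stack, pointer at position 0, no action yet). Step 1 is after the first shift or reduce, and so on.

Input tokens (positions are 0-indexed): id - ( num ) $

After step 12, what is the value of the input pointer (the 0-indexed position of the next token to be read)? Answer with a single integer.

Answer: 5

Derivation:
Step 1: shift id. Stack=[id] ptr=1 lookahead=- remaining=[- ( num ) $]
Step 2: reduce F->id. Stack=[F] ptr=1 lookahead=- remaining=[- ( num ) $]
Step 3: reduce T->F. Stack=[T] ptr=1 lookahead=- remaining=[- ( num ) $]
Step 4: reduce E->T. Stack=[E] ptr=1 lookahead=- remaining=[- ( num ) $]
Step 5: shift -. Stack=[E -] ptr=2 lookahead=( remaining=[( num ) $]
Step 6: shift (. Stack=[E - (] ptr=3 lookahead=num remaining=[num ) $]
Step 7: shift num. Stack=[E - ( num] ptr=4 lookahead=) remaining=[) $]
Step 8: reduce F->num. Stack=[E - ( F] ptr=4 lookahead=) remaining=[) $]
Step 9: reduce T->F. Stack=[E - ( T] ptr=4 lookahead=) remaining=[) $]
Step 10: reduce E->T. Stack=[E - ( E] ptr=4 lookahead=) remaining=[) $]
Step 11: shift ). Stack=[E - ( E )] ptr=5 lookahead=$ remaining=[$]
Step 12: reduce F->( E ). Stack=[E - F] ptr=5 lookahead=$ remaining=[$]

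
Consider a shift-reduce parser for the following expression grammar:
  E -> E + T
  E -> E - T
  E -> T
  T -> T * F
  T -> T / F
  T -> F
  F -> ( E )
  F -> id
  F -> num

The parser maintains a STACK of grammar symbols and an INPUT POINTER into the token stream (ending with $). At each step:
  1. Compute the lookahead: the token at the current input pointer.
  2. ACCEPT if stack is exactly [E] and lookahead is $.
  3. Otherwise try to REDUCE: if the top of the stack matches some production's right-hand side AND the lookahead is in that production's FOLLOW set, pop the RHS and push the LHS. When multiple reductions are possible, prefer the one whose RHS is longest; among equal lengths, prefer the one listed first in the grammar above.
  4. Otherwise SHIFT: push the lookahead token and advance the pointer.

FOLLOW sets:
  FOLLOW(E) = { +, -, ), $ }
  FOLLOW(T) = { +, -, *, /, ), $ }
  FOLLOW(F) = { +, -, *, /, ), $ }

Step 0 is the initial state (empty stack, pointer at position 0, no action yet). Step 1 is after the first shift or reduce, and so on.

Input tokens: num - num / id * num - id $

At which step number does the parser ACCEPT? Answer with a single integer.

Answer: 23

Derivation:
Step 1: shift num. Stack=[num] ptr=1 lookahead=- remaining=[- num / id * num - id $]
Step 2: reduce F->num. Stack=[F] ptr=1 lookahead=- remaining=[- num / id * num - id $]
Step 3: reduce T->F. Stack=[T] ptr=1 lookahead=- remaining=[- num / id * num - id $]
Step 4: reduce E->T. Stack=[E] ptr=1 lookahead=- remaining=[- num / id * num - id $]
Step 5: shift -. Stack=[E -] ptr=2 lookahead=num remaining=[num / id * num - id $]
Step 6: shift num. Stack=[E - num] ptr=3 lookahead=/ remaining=[/ id * num - id $]
Step 7: reduce F->num. Stack=[E - F] ptr=3 lookahead=/ remaining=[/ id * num - id $]
Step 8: reduce T->F. Stack=[E - T] ptr=3 lookahead=/ remaining=[/ id * num - id $]
Step 9: shift /. Stack=[E - T /] ptr=4 lookahead=id remaining=[id * num - id $]
Step 10: shift id. Stack=[E - T / id] ptr=5 lookahead=* remaining=[* num - id $]
Step 11: reduce F->id. Stack=[E - T / F] ptr=5 lookahead=* remaining=[* num - id $]
Step 12: reduce T->T / F. Stack=[E - T] ptr=5 lookahead=* remaining=[* num - id $]
Step 13: shift *. Stack=[E - T *] ptr=6 lookahead=num remaining=[num - id $]
Step 14: shift num. Stack=[E - T * num] ptr=7 lookahead=- remaining=[- id $]
Step 15: reduce F->num. Stack=[E - T * F] ptr=7 lookahead=- remaining=[- id $]
Step 16: reduce T->T * F. Stack=[E - T] ptr=7 lookahead=- remaining=[- id $]
Step 17: reduce E->E - T. Stack=[E] ptr=7 lookahead=- remaining=[- id $]
Step 18: shift -. Stack=[E -] ptr=8 lookahead=id remaining=[id $]
Step 19: shift id. Stack=[E - id] ptr=9 lookahead=$ remaining=[$]
Step 20: reduce F->id. Stack=[E - F] ptr=9 lookahead=$ remaining=[$]
Step 21: reduce T->F. Stack=[E - T] ptr=9 lookahead=$ remaining=[$]
Step 22: reduce E->E - T. Stack=[E] ptr=9 lookahead=$ remaining=[$]
Step 23: accept. Stack=[E] ptr=9 lookahead=$ remaining=[$]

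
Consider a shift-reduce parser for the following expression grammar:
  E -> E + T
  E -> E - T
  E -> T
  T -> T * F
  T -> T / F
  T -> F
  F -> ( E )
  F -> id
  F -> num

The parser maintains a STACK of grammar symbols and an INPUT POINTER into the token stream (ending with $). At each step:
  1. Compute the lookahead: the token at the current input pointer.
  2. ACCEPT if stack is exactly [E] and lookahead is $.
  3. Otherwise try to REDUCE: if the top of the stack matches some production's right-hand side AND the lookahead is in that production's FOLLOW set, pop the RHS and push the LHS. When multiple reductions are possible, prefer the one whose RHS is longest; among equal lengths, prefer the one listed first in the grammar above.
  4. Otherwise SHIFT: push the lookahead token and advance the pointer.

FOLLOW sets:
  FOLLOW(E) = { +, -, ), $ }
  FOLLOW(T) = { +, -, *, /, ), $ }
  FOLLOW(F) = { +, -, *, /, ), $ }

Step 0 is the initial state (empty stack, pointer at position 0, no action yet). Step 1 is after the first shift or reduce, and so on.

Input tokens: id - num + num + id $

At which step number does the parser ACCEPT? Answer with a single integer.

Step 1: shift id. Stack=[id] ptr=1 lookahead=- remaining=[- num + num + id $]
Step 2: reduce F->id. Stack=[F] ptr=1 lookahead=- remaining=[- num + num + id $]
Step 3: reduce T->F. Stack=[T] ptr=1 lookahead=- remaining=[- num + num + id $]
Step 4: reduce E->T. Stack=[E] ptr=1 lookahead=- remaining=[- num + num + id $]
Step 5: shift -. Stack=[E -] ptr=2 lookahead=num remaining=[num + num + id $]
Step 6: shift num. Stack=[E - num] ptr=3 lookahead=+ remaining=[+ num + id $]
Step 7: reduce F->num. Stack=[E - F] ptr=3 lookahead=+ remaining=[+ num + id $]
Step 8: reduce T->F. Stack=[E - T] ptr=3 lookahead=+ remaining=[+ num + id $]
Step 9: reduce E->E - T. Stack=[E] ptr=3 lookahead=+ remaining=[+ num + id $]
Step 10: shift +. Stack=[E +] ptr=4 lookahead=num remaining=[num + id $]
Step 11: shift num. Stack=[E + num] ptr=5 lookahead=+ remaining=[+ id $]
Step 12: reduce F->num. Stack=[E + F] ptr=5 lookahead=+ remaining=[+ id $]
Step 13: reduce T->F. Stack=[E + T] ptr=5 lookahead=+ remaining=[+ id $]
Step 14: reduce E->E + T. Stack=[E] ptr=5 lookahead=+ remaining=[+ id $]
Step 15: shift +. Stack=[E +] ptr=6 lookahead=id remaining=[id $]
Step 16: shift id. Stack=[E + id] ptr=7 lookahead=$ remaining=[$]
Step 17: reduce F->id. Stack=[E + F] ptr=7 lookahead=$ remaining=[$]
Step 18: reduce T->F. Stack=[E + T] ptr=7 lookahead=$ remaining=[$]
Step 19: reduce E->E + T. Stack=[E] ptr=7 lookahead=$ remaining=[$]
Step 20: accept. Stack=[E] ptr=7 lookahead=$ remaining=[$]

Answer: 20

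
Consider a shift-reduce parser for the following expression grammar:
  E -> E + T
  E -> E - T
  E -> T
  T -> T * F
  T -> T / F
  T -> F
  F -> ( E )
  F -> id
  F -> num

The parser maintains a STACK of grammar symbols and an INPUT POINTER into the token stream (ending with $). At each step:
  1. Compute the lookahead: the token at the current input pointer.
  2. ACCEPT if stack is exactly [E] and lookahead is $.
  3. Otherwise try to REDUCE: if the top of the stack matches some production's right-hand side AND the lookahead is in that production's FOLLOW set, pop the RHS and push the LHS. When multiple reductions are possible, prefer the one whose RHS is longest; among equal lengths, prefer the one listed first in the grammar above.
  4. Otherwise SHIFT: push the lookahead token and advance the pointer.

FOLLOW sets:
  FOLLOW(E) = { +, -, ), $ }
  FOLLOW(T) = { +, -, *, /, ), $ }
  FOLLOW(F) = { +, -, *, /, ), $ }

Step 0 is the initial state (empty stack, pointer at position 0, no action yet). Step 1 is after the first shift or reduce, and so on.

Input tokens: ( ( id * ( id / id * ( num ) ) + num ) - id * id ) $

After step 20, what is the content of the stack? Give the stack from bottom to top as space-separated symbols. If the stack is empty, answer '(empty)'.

Step 1: shift (. Stack=[(] ptr=1 lookahead=( remaining=[( id * ( id / id * ( num ) ) + num ) - id * id ) $]
Step 2: shift (. Stack=[( (] ptr=2 lookahead=id remaining=[id * ( id / id * ( num ) ) + num ) - id * id ) $]
Step 3: shift id. Stack=[( ( id] ptr=3 lookahead=* remaining=[* ( id / id * ( num ) ) + num ) - id * id ) $]
Step 4: reduce F->id. Stack=[( ( F] ptr=3 lookahead=* remaining=[* ( id / id * ( num ) ) + num ) - id * id ) $]
Step 5: reduce T->F. Stack=[( ( T] ptr=3 lookahead=* remaining=[* ( id / id * ( num ) ) + num ) - id * id ) $]
Step 6: shift *. Stack=[( ( T *] ptr=4 lookahead=( remaining=[( id / id * ( num ) ) + num ) - id * id ) $]
Step 7: shift (. Stack=[( ( T * (] ptr=5 lookahead=id remaining=[id / id * ( num ) ) + num ) - id * id ) $]
Step 8: shift id. Stack=[( ( T * ( id] ptr=6 lookahead=/ remaining=[/ id * ( num ) ) + num ) - id * id ) $]
Step 9: reduce F->id. Stack=[( ( T * ( F] ptr=6 lookahead=/ remaining=[/ id * ( num ) ) + num ) - id * id ) $]
Step 10: reduce T->F. Stack=[( ( T * ( T] ptr=6 lookahead=/ remaining=[/ id * ( num ) ) + num ) - id * id ) $]
Step 11: shift /. Stack=[( ( T * ( T /] ptr=7 lookahead=id remaining=[id * ( num ) ) + num ) - id * id ) $]
Step 12: shift id. Stack=[( ( T * ( T / id] ptr=8 lookahead=* remaining=[* ( num ) ) + num ) - id * id ) $]
Step 13: reduce F->id. Stack=[( ( T * ( T / F] ptr=8 lookahead=* remaining=[* ( num ) ) + num ) - id * id ) $]
Step 14: reduce T->T / F. Stack=[( ( T * ( T] ptr=8 lookahead=* remaining=[* ( num ) ) + num ) - id * id ) $]
Step 15: shift *. Stack=[( ( T * ( T *] ptr=9 lookahead=( remaining=[( num ) ) + num ) - id * id ) $]
Step 16: shift (. Stack=[( ( T * ( T * (] ptr=10 lookahead=num remaining=[num ) ) + num ) - id * id ) $]
Step 17: shift num. Stack=[( ( T * ( T * ( num] ptr=11 lookahead=) remaining=[) ) + num ) - id * id ) $]
Step 18: reduce F->num. Stack=[( ( T * ( T * ( F] ptr=11 lookahead=) remaining=[) ) + num ) - id * id ) $]
Step 19: reduce T->F. Stack=[( ( T * ( T * ( T] ptr=11 lookahead=) remaining=[) ) + num ) - id * id ) $]
Step 20: reduce E->T. Stack=[( ( T * ( T * ( E] ptr=11 lookahead=) remaining=[) ) + num ) - id * id ) $]

Answer: ( ( T * ( T * ( E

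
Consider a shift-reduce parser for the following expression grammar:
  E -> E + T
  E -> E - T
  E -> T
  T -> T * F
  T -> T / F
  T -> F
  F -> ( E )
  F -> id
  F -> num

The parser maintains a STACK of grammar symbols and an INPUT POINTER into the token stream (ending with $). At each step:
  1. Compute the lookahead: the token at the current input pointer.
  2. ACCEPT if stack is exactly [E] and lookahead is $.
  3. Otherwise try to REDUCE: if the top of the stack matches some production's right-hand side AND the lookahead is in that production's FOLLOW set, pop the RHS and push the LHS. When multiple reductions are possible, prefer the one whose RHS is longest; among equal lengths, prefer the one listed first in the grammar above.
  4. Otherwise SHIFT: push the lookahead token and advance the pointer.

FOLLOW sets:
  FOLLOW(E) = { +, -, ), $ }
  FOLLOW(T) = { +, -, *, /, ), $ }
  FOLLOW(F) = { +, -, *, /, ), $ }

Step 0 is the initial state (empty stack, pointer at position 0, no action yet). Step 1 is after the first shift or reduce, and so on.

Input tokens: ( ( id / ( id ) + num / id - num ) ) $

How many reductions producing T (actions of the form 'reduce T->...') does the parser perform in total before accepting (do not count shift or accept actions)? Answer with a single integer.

Step 1: shift (. Stack=[(] ptr=1 lookahead=( remaining=[( id / ( id ) + num / id - num ) ) $]
Step 2: shift (. Stack=[( (] ptr=2 lookahead=id remaining=[id / ( id ) + num / id - num ) ) $]
Step 3: shift id. Stack=[( ( id] ptr=3 lookahead=/ remaining=[/ ( id ) + num / id - num ) ) $]
Step 4: reduce F->id. Stack=[( ( F] ptr=3 lookahead=/ remaining=[/ ( id ) + num / id - num ) ) $]
Step 5: reduce T->F. Stack=[( ( T] ptr=3 lookahead=/ remaining=[/ ( id ) + num / id - num ) ) $]
Step 6: shift /. Stack=[( ( T /] ptr=4 lookahead=( remaining=[( id ) + num / id - num ) ) $]
Step 7: shift (. Stack=[( ( T / (] ptr=5 lookahead=id remaining=[id ) + num / id - num ) ) $]
Step 8: shift id. Stack=[( ( T / ( id] ptr=6 lookahead=) remaining=[) + num / id - num ) ) $]
Step 9: reduce F->id. Stack=[( ( T / ( F] ptr=6 lookahead=) remaining=[) + num / id - num ) ) $]
Step 10: reduce T->F. Stack=[( ( T / ( T] ptr=6 lookahead=) remaining=[) + num / id - num ) ) $]
Step 11: reduce E->T. Stack=[( ( T / ( E] ptr=6 lookahead=) remaining=[) + num / id - num ) ) $]
Step 12: shift ). Stack=[( ( T / ( E )] ptr=7 lookahead=+ remaining=[+ num / id - num ) ) $]
Step 13: reduce F->( E ). Stack=[( ( T / F] ptr=7 lookahead=+ remaining=[+ num / id - num ) ) $]
Step 14: reduce T->T / F. Stack=[( ( T] ptr=7 lookahead=+ remaining=[+ num / id - num ) ) $]
Step 15: reduce E->T. Stack=[( ( E] ptr=7 lookahead=+ remaining=[+ num / id - num ) ) $]
Step 16: shift +. Stack=[( ( E +] ptr=8 lookahead=num remaining=[num / id - num ) ) $]
Step 17: shift num. Stack=[( ( E + num] ptr=9 lookahead=/ remaining=[/ id - num ) ) $]
Step 18: reduce F->num. Stack=[( ( E + F] ptr=9 lookahead=/ remaining=[/ id - num ) ) $]
Step 19: reduce T->F. Stack=[( ( E + T] ptr=9 lookahead=/ remaining=[/ id - num ) ) $]
Step 20: shift /. Stack=[( ( E + T /] ptr=10 lookahead=id remaining=[id - num ) ) $]
Step 21: shift id. Stack=[( ( E + T / id] ptr=11 lookahead=- remaining=[- num ) ) $]
Step 22: reduce F->id. Stack=[( ( E + T / F] ptr=11 lookahead=- remaining=[- num ) ) $]
Step 23: reduce T->T / F. Stack=[( ( E + T] ptr=11 lookahead=- remaining=[- num ) ) $]
Step 24: reduce E->E + T. Stack=[( ( E] ptr=11 lookahead=- remaining=[- num ) ) $]
Step 25: shift -. Stack=[( ( E -] ptr=12 lookahead=num remaining=[num ) ) $]
Step 26: shift num. Stack=[( ( E - num] ptr=13 lookahead=) remaining=[) ) $]
Step 27: reduce F->num. Stack=[( ( E - F] ptr=13 lookahead=) remaining=[) ) $]
Step 28: reduce T->F. Stack=[( ( E - T] ptr=13 lookahead=) remaining=[) ) $]
Step 29: reduce E->E - T. Stack=[( ( E] ptr=13 lookahead=) remaining=[) ) $]
Step 30: shift ). Stack=[( ( E )] ptr=14 lookahead=) remaining=[) $]
Step 31: reduce F->( E ). Stack=[( F] ptr=14 lookahead=) remaining=[) $]
Step 32: reduce T->F. Stack=[( T] ptr=14 lookahead=) remaining=[) $]
Step 33: reduce E->T. Stack=[( E] ptr=14 lookahead=) remaining=[) $]
Step 34: shift ). Stack=[( E )] ptr=15 lookahead=$ remaining=[$]
Step 35: reduce F->( E ). Stack=[F] ptr=15 lookahead=$ remaining=[$]
Step 36: reduce T->F. Stack=[T] ptr=15 lookahead=$ remaining=[$]
Step 37: reduce E->T. Stack=[E] ptr=15 lookahead=$ remaining=[$]
Step 38: accept. Stack=[E] ptr=15 lookahead=$ remaining=[$]

Answer: 8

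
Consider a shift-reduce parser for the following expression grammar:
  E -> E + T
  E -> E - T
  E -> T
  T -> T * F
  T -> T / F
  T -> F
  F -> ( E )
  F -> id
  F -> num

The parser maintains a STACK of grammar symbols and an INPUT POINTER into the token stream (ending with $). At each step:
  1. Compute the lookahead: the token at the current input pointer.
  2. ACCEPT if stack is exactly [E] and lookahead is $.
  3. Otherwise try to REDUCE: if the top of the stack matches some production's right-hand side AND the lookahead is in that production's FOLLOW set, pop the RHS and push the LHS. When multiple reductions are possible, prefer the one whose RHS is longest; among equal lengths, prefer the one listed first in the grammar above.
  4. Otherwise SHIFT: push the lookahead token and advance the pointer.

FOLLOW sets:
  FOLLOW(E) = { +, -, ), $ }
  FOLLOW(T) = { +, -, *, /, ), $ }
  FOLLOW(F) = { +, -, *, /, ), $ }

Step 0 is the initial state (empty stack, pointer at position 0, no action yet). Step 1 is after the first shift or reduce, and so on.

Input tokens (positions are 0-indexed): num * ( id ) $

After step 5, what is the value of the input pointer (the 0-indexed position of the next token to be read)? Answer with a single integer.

Step 1: shift num. Stack=[num] ptr=1 lookahead=* remaining=[* ( id ) $]
Step 2: reduce F->num. Stack=[F] ptr=1 lookahead=* remaining=[* ( id ) $]
Step 3: reduce T->F. Stack=[T] ptr=1 lookahead=* remaining=[* ( id ) $]
Step 4: shift *. Stack=[T *] ptr=2 lookahead=( remaining=[( id ) $]
Step 5: shift (. Stack=[T * (] ptr=3 lookahead=id remaining=[id ) $]

Answer: 3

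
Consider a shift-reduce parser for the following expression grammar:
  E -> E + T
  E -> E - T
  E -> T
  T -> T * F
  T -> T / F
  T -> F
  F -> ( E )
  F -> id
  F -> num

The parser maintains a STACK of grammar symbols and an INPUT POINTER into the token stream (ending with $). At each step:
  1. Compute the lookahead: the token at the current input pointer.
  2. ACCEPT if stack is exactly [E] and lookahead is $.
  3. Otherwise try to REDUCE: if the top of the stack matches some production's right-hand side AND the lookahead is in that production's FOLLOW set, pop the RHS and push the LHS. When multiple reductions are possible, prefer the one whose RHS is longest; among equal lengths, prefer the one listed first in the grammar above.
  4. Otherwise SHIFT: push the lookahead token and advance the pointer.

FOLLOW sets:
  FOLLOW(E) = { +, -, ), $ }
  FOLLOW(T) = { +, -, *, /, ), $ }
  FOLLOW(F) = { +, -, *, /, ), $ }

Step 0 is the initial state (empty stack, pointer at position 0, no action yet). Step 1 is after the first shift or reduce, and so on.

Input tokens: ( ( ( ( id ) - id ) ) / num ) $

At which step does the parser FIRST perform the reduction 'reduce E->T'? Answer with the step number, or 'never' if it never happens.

Answer: 8

Derivation:
Step 1: shift (. Stack=[(] ptr=1 lookahead=( remaining=[( ( ( id ) - id ) ) / num ) $]
Step 2: shift (. Stack=[( (] ptr=2 lookahead=( remaining=[( ( id ) - id ) ) / num ) $]
Step 3: shift (. Stack=[( ( (] ptr=3 lookahead=( remaining=[( id ) - id ) ) / num ) $]
Step 4: shift (. Stack=[( ( ( (] ptr=4 lookahead=id remaining=[id ) - id ) ) / num ) $]
Step 5: shift id. Stack=[( ( ( ( id] ptr=5 lookahead=) remaining=[) - id ) ) / num ) $]
Step 6: reduce F->id. Stack=[( ( ( ( F] ptr=5 lookahead=) remaining=[) - id ) ) / num ) $]
Step 7: reduce T->F. Stack=[( ( ( ( T] ptr=5 lookahead=) remaining=[) - id ) ) / num ) $]
Step 8: reduce E->T. Stack=[( ( ( ( E] ptr=5 lookahead=) remaining=[) - id ) ) / num ) $]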